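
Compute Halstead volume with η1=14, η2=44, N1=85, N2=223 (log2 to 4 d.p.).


Formula: V = N * log2(η), where N = N1 + N2 and η = η1 + η2
η = 14 + 44 = 58
N = 85 + 223 = 308
log2(58) ≈ 5.8580
V = 308 * 5.8580 = 1804.26

1804.26


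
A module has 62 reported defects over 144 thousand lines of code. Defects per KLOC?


Defect density = defects / KLOC
Defect density = 62 / 144
Defect density = 0.431 defects/KLOC

0.431 defects/KLOC


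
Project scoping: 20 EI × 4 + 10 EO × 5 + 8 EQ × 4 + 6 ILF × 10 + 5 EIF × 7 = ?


UFP = EI*4 + EO*5 + EQ*4 + ILF*10 + EIF*7
UFP = 20*4 + 10*5 + 8*4 + 6*10 + 5*7
UFP = 80 + 50 + 32 + 60 + 35
UFP = 257

257


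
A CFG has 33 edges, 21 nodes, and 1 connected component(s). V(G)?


Formula: V(G) = E - N + 2P
V(G) = 33 - 21 + 2*1
V(G) = 12 + 2
V(G) = 14

14


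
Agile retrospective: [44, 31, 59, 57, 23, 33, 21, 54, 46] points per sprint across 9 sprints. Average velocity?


Formula: Avg velocity = Total points / Number of sprints
Points: [44, 31, 59, 57, 23, 33, 21, 54, 46]
Sum = 44 + 31 + 59 + 57 + 23 + 33 + 21 + 54 + 46 = 368
Avg velocity = 368 / 9 = 40.89 points/sprint

40.89 points/sprint


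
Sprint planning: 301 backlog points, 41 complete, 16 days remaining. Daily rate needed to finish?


Formula: Required rate = Remaining points / Days left
Remaining = 301 - 41 = 260 points
Required rate = 260 / 16 = 16.25 points/day

16.25 points/day


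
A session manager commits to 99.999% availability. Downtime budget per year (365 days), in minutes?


Formula: allowed downtime = period * (100 - SLA) / 100
Period (year (365 days)) = 525600 minutes
Unavailability fraction = (100 - 99.999) / 100
Allowed downtime = 525600 * (100 - 99.999) / 100
Allowed downtime = 5.256 minutes

5.256 minutes


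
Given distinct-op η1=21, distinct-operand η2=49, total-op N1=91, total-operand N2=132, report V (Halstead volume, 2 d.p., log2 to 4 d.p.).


Formula: V = N * log2(η), where N = N1 + N2 and η = η1 + η2
η = 21 + 49 = 70
N = 91 + 132 = 223
log2(70) ≈ 6.1293
V = 223 * 6.1293 = 1366.83

1366.83


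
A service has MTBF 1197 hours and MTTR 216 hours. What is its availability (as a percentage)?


Availability = MTBF / (MTBF + MTTR)
Availability = 1197 / (1197 + 216)
Availability = 1197 / 1413
Availability = 84.7134%

84.7134%


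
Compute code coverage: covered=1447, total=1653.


Coverage = covered / total * 100
Coverage = 1447 / 1653 * 100
Coverage = 87.54%

87.54%


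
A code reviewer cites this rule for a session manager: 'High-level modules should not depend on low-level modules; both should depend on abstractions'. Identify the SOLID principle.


This describes the Dependency Inversion Principle (DIP)

Dependency Inversion Principle (DIP)


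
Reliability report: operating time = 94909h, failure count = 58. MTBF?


Formula: MTBF = Total operating time / Number of failures
MTBF = 94909 / 58
MTBF = 1636.36 hours

1636.36 hours


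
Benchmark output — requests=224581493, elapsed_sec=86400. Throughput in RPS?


Formula: throughput = requests / seconds
throughput = 224581493 / 86400
throughput = 2599.32 requests/second

2599.32 requests/second


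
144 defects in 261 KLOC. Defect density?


Defect density = defects / KLOC
Defect density = 144 / 261
Defect density = 0.552 defects/KLOC

0.552 defects/KLOC


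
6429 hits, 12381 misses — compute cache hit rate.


Formula: hit rate = hits / (hits + misses) * 100
hit rate = 6429 / (6429 + 12381) * 100
hit rate = 6429 / 18810 * 100
hit rate = 34.18%

34.18%


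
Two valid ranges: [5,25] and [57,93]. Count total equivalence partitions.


Valid ranges: [5,25] and [57,93]
Class 1: x < 5 — invalid
Class 2: 5 ≤ x ≤ 25 — valid
Class 3: 25 < x < 57 — invalid (gap between ranges)
Class 4: 57 ≤ x ≤ 93 — valid
Class 5: x > 93 — invalid
Total equivalence classes: 5

5 equivalence classes


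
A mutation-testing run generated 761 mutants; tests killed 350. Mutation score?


Mutation score = killed / total * 100
Mutation score = 350 / 761 * 100
Mutation score = 45.99%

45.99%


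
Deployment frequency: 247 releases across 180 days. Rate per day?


Formula: deployments per day = releases / days
= 247 / 180
= 1.372 deploys/day
(equivalently, 9.61 deploys/week)

1.372 deploys/day


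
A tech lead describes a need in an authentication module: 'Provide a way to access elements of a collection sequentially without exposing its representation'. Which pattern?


This matches the Iterator pattern

Iterator


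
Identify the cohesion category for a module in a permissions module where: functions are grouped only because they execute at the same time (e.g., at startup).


Reasoning: Related by timing only
Type: Temporal cohesion

Temporal cohesion


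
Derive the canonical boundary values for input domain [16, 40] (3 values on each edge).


Range: [16, 40]
Boundaries: just below min, min, min+1, max-1, max, just above max
Values: [15, 16, 17, 39, 40, 41]

[15, 16, 17, 39, 40, 41]


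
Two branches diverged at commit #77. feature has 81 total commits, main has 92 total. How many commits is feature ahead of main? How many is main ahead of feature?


Common ancestor: commit #77
feature commits after divergence: 81 - 77 = 4
main commits after divergence: 92 - 77 = 15
feature is 4 commits ahead of main
main is 15 commits ahead of feature

feature ahead: 4, main ahead: 15


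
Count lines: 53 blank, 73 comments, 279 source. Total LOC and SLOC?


Total LOC = blank + comment + code
Total LOC = 53 + 73 + 279 = 405
SLOC (source only) = code = 279

Total LOC: 405, SLOC: 279


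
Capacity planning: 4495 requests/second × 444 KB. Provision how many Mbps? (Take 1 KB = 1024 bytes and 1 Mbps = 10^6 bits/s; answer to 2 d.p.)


Formula: Mbps = payload_bytes * RPS * 8 / 1e6
Payload per request = 444 KB = 444 * 1024 = 454656 bytes
Total bytes/sec = 454656 * 4495 = 2043678720
Total bits/sec = 2043678720 * 8 = 16349429760
Mbps = 16349429760 / 1e6 = 16349.43

16349.43 Mbps


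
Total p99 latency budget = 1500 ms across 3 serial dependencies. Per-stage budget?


Formula: per_stage = total_budget / stages
per_stage = 1500 / 3
per_stage = 500.0 ms

500.0 ms


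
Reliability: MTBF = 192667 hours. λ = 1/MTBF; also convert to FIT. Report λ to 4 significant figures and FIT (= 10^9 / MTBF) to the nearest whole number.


Formula: λ = 1 / MTBF; FIT = λ × 1e9 = 1e9 / MTBF
λ = 1 / 192667 ≈ 5.190e-06 failures/hour
FIT = 1e9 / 192667 ≈ 5190 failures per 1e9 hours (nearest whole number)

λ = 5.190e-06 /h, FIT = 5190


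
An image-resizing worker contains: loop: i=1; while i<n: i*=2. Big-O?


Reasoning: i doubles each step so iterations are log2(n)
Complexity: O(log n)

O(log n)


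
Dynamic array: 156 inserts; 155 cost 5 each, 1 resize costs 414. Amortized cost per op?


Formula: Amortized cost = Total cost / Operations
Total cost = (155 * 5) + (1 * 414)
Total cost = 775 + 414 = 1189
Amortized = 1189 / 156 = 7.6218

7.6218


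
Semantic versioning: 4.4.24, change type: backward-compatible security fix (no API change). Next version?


Current: 4.4.24
Change category: 'backward-compatible security fix (no API change)' → patch bump
SemVer rule: patch bump → increment PATCH (MAJOR and MINOR unchanged)
New: 4.4.25

4.4.25


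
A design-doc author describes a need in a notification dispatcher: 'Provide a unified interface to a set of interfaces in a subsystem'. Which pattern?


This matches the Facade pattern

Facade


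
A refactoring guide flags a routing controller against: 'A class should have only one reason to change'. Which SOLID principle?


This describes the Single Responsibility Principle (SRP)

Single Responsibility Principle (SRP)


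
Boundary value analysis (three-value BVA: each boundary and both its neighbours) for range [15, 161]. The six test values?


Range: [15, 161]
Boundaries: just below min, min, min+1, max-1, max, just above max
Values: [14, 15, 16, 160, 161, 162]

[14, 15, 16, 160, 161, 162]


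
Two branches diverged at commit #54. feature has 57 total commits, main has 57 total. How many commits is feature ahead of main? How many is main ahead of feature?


Common ancestor: commit #54
feature commits after divergence: 57 - 54 = 3
main commits after divergence: 57 - 54 = 3
feature is 3 commits ahead of main
main is 3 commits ahead of feature

feature ahead: 3, main ahead: 3


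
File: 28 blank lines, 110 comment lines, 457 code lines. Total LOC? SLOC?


Total LOC = blank + comment + code
Total LOC = 28 + 110 + 457 = 595
SLOC (source only) = code = 457

Total LOC: 595, SLOC: 457


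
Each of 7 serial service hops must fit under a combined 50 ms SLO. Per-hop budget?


Formula: per_stage = total_budget / stages
per_stage = 50 / 7
per_stage = 7.14 ms

7.14 ms


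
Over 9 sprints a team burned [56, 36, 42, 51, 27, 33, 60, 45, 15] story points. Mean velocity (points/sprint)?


Formula: Avg velocity = Total points / Number of sprints
Points: [56, 36, 42, 51, 27, 33, 60, 45, 15]
Sum = 56 + 36 + 42 + 51 + 27 + 33 + 60 + 45 + 15 = 365
Avg velocity = 365 / 9 = 40.56 points/sprint

40.56 points/sprint


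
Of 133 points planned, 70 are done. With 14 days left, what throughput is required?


Formula: Required rate = Remaining points / Days left
Remaining = 133 - 70 = 63 points
Required rate = 63 / 14 = 4.5 points/day

4.5 points/day


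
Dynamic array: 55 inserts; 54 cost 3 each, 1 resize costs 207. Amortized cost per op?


Formula: Amortized cost = Total cost / Operations
Total cost = (54 * 3) + (1 * 207)
Total cost = 162 + 207 = 369
Amortized = 369 / 55 = 6.7091

6.7091


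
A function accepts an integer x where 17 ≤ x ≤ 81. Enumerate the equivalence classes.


Valid range: [17, 81]
Class 1: x < 17 — invalid
Class 2: 17 ≤ x ≤ 81 — valid
Class 3: x > 81 — invalid
Total equivalence classes: 3

3 equivalence classes


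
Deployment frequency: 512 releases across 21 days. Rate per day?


Formula: deployments per day = releases / days
= 512 / 21
= 24.381 deploys/day
(equivalently, 170.67 deploys/week)

24.381 deploys/day


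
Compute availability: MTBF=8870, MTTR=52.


Availability = MTBF / (MTBF + MTTR)
Availability = 8870 / (8870 + 52)
Availability = 8870 / 8922
Availability = 99.4172%

99.4172%


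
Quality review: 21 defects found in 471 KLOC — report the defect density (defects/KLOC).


Defect density = defects / KLOC
Defect density = 21 / 471
Defect density = 0.045 defects/KLOC

0.045 defects/KLOC


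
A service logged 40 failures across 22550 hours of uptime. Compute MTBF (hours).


Formula: MTBF = Total operating time / Number of failures
MTBF = 22550 / 40
MTBF = 563.75 hours

563.75 hours


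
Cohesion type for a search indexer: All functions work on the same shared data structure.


Reasoning: Functions share data
Type: Communicational cohesion

Communicational cohesion


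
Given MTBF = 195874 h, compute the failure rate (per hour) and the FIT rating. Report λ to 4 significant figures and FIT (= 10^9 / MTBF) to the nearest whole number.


Formula: λ = 1 / MTBF; FIT = λ × 1e9 = 1e9 / MTBF
λ = 1 / 195874 ≈ 5.105e-06 failures/hour
FIT = 1e9 / 195874 ≈ 5105 failures per 1e9 hours (nearest whole number)

λ = 5.105e-06 /h, FIT = 5105


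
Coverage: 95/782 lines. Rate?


Coverage = covered / total * 100
Coverage = 95 / 782 * 100
Coverage = 12.15%

12.15%


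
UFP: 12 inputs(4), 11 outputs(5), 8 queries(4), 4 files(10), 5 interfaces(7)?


UFP = EI*4 + EO*5 + EQ*4 + ILF*10 + EIF*7
UFP = 12*4 + 11*5 + 8*4 + 4*10 + 5*7
UFP = 48 + 55 + 32 + 40 + 35
UFP = 210

210


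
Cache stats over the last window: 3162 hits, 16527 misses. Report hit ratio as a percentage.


Formula: hit rate = hits / (hits + misses) * 100
hit rate = 3162 / (3162 + 16527) * 100
hit rate = 3162 / 19689 * 100
hit rate = 16.06%

16.06%


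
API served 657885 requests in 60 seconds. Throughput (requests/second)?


Formula: throughput = requests / seconds
throughput = 657885 / 60
throughput = 10964.75 requests/second

10964.75 requests/second


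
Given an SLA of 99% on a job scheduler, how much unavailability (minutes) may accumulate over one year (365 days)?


Formula: allowed downtime = period * (100 - SLA) / 100
Period (year (365 days)) = 525600 minutes
Unavailability fraction = (100 - 99.0) / 100
Allowed downtime = 525600 * (100 - 99.0) / 100
Allowed downtime = 5256.0 minutes

5256.0 minutes


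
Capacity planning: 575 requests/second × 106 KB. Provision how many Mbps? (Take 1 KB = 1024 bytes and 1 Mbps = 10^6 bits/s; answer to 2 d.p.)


Formula: Mbps = payload_bytes * RPS * 8 / 1e6
Payload per request = 106 KB = 106 * 1024 = 108544 bytes
Total bytes/sec = 108544 * 575 = 62412800
Total bits/sec = 62412800 * 8 = 499302400
Mbps = 499302400 / 1e6 = 499.3

499.3 Mbps


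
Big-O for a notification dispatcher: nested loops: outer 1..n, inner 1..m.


Reasoning: product of independent bounds
Complexity: O(n*m)

O(n*m)


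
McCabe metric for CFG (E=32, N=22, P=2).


Formula: V(G) = E - N + 2P
V(G) = 32 - 22 + 2*2
V(G) = 10 + 4
V(G) = 14

14


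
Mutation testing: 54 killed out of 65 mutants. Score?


Mutation score = killed / total * 100
Mutation score = 54 / 65 * 100
Mutation score = 83.08%

83.08%


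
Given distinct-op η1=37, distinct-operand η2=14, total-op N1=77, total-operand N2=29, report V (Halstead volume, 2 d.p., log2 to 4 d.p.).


Formula: V = N * log2(η), where N = N1 + N2 and η = η1 + η2
η = 37 + 14 = 51
N = 77 + 29 = 106
log2(51) ≈ 5.6724
V = 106 * 5.6724 = 601.27

601.27


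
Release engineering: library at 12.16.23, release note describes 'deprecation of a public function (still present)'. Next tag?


Current: 12.16.23
Change category: 'deprecation of a public function (still present)' → minor bump
SemVer rule: minor bump → increment MINOR, reset PATCH to 0 (MAJOR unchanged)
New: 12.17.0

12.17.0


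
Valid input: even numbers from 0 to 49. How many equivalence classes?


Constraint: even integers in [0, 49]
Class 1: x < 0 — out-of-range invalid
Class 2: x in [0,49] but odd — wrong type invalid
Class 3: x in [0,49] and even — valid
Class 4: x > 49 — out-of-range invalid
Total equivalence classes: 4

4 equivalence classes


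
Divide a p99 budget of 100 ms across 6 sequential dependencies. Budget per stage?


Formula: per_stage = total_budget / stages
per_stage = 100 / 6
per_stage = 16.67 ms

16.67 ms


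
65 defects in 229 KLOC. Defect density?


Defect density = defects / KLOC
Defect density = 65 / 229
Defect density = 0.284 defects/KLOC

0.284 defects/KLOC


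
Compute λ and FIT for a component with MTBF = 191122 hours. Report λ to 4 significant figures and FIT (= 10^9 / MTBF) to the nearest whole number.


Formula: λ = 1 / MTBF; FIT = λ × 1e9 = 1e9 / MTBF
λ = 1 / 191122 ≈ 5.232e-06 failures/hour
FIT = 1e9 / 191122 ≈ 5232 failures per 1e9 hours (nearest whole number)

λ = 5.232e-06 /h, FIT = 5232


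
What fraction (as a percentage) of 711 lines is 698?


Coverage = covered / total * 100
Coverage = 698 / 711 * 100
Coverage = 98.17%

98.17%


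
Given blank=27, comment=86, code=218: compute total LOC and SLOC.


Total LOC = blank + comment + code
Total LOC = 27 + 86 + 218 = 331
SLOC (source only) = code = 218

Total LOC: 331, SLOC: 218


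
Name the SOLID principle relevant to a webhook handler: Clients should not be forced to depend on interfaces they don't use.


This describes the Interface Segregation Principle (ISP)

Interface Segregation Principle (ISP)


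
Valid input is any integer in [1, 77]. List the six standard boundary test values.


Range: [1, 77]
Boundaries: just below min, min, min+1, max-1, max, just above max
Values: [0, 1, 2, 76, 77, 78]

[0, 1, 2, 76, 77, 78]


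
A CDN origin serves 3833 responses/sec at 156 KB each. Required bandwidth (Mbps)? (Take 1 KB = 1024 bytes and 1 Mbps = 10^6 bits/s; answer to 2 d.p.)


Formula: Mbps = payload_bytes * RPS * 8 / 1e6
Payload per request = 156 KB = 156 * 1024 = 159744 bytes
Total bytes/sec = 159744 * 3833 = 612298752
Total bits/sec = 612298752 * 8 = 4898390016
Mbps = 4898390016 / 1e6 = 4898.39

4898.39 Mbps


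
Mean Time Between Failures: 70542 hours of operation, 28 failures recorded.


Formula: MTBF = Total operating time / Number of failures
MTBF = 70542 / 28
MTBF = 2519.36 hours

2519.36 hours


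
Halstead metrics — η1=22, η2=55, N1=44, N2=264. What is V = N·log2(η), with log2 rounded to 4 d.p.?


Formula: V = N * log2(η), where N = N1 + N2 and η = η1 + η2
η = 22 + 55 = 77
N = 44 + 264 = 308
log2(77) ≈ 6.2668
V = 308 * 6.2668 = 1930.17

1930.17


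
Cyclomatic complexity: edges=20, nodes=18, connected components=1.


Formula: V(G) = E - N + 2P
V(G) = 20 - 18 + 2*1
V(G) = 2 + 2
V(G) = 4

4


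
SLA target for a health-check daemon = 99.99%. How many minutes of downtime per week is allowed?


Formula: allowed downtime = period * (100 - SLA) / 100
Period (week) = 10080 minutes
Unavailability fraction = (100 - 99.99) / 100
Allowed downtime = 10080 * (100 - 99.99) / 100
Allowed downtime = 1.008 minutes

1.008 minutes


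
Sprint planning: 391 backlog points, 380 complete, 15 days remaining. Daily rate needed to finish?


Formula: Required rate = Remaining points / Days left
Remaining = 391 - 380 = 11 points
Required rate = 11 / 15 = 0.73 points/day

0.73 points/day


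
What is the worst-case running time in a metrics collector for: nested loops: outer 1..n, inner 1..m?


Reasoning: product of independent bounds
Complexity: O(n*m)

O(n*m)


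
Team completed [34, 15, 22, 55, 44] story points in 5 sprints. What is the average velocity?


Formula: Avg velocity = Total points / Number of sprints
Points: [34, 15, 22, 55, 44]
Sum = 34 + 15 + 22 + 55 + 44 = 170
Avg velocity = 170 / 5 = 34.0 points/sprint

34.0 points/sprint


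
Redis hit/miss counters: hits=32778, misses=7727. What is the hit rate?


Formula: hit rate = hits / (hits + misses) * 100
hit rate = 32778 / (32778 + 7727) * 100
hit rate = 32778 / 40505 * 100
hit rate = 80.92%

80.92%


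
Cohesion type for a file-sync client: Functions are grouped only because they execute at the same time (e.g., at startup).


Reasoning: Related by timing only
Type: Temporal cohesion

Temporal cohesion


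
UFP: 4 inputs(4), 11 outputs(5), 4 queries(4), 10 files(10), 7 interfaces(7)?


UFP = EI*4 + EO*5 + EQ*4 + ILF*10 + EIF*7
UFP = 4*4 + 11*5 + 4*4 + 10*10 + 7*7
UFP = 16 + 55 + 16 + 100 + 49
UFP = 236

236


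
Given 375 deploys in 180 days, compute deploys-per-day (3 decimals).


Formula: deployments per day = releases / days
= 375 / 180
= 2.083 deploys/day
(equivalently, 14.58 deploys/week)

2.083 deploys/day


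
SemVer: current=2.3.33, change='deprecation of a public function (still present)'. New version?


Current: 2.3.33
Change category: 'deprecation of a public function (still present)' → minor bump
SemVer rule: minor bump → increment MINOR, reset PATCH to 0 (MAJOR unchanged)
New: 2.4.0

2.4.0


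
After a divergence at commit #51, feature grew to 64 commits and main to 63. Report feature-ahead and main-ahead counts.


Common ancestor: commit #51
feature commits after divergence: 64 - 51 = 13
main commits after divergence: 63 - 51 = 12
feature is 13 commits ahead of main
main is 12 commits ahead of feature

feature ahead: 13, main ahead: 12


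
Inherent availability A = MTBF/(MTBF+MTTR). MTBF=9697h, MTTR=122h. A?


Availability = MTBF / (MTBF + MTTR)
Availability = 9697 / (9697 + 122)
Availability = 9697 / 9819
Availability = 98.7575%

98.7575%


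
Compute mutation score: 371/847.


Mutation score = killed / total * 100
Mutation score = 371 / 847 * 100
Mutation score = 43.8%

43.8%


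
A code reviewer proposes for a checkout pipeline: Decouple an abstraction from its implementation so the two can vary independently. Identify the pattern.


This matches the Bridge pattern

Bridge


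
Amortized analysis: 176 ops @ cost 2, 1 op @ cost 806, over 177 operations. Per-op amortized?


Formula: Amortized cost = Total cost / Operations
Total cost = (176 * 2) + (1 * 806)
Total cost = 352 + 806 = 1158
Amortized = 1158 / 177 = 6.5424

6.5424


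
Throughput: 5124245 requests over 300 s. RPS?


Formula: throughput = requests / seconds
throughput = 5124245 / 300
throughput = 17080.82 requests/second

17080.82 requests/second


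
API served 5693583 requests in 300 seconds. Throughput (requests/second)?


Formula: throughput = requests / seconds
throughput = 5693583 / 300
throughput = 18978.61 requests/second

18978.61 requests/second


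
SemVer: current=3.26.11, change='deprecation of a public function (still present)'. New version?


Current: 3.26.11
Change category: 'deprecation of a public function (still present)' → minor bump
SemVer rule: minor bump → increment MINOR, reset PATCH to 0 (MAJOR unchanged)
New: 3.27.0

3.27.0


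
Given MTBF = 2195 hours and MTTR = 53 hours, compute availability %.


Availability = MTBF / (MTBF + MTTR)
Availability = 2195 / (2195 + 53)
Availability = 2195 / 2248
Availability = 97.6423%

97.6423%


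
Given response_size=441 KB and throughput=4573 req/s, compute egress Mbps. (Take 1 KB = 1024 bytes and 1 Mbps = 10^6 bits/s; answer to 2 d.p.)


Formula: Mbps = payload_bytes * RPS * 8 / 1e6
Payload per request = 441 KB = 441 * 1024 = 451584 bytes
Total bytes/sec = 451584 * 4573 = 2065093632
Total bits/sec = 2065093632 * 8 = 16520749056
Mbps = 16520749056 / 1e6 = 16520.75

16520.75 Mbps


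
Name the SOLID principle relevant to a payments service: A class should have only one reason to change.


This describes the Single Responsibility Principle (SRP)

Single Responsibility Principle (SRP)


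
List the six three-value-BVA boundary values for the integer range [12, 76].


Range: [12, 76]
Boundaries: just below min, min, min+1, max-1, max, just above max
Values: [11, 12, 13, 75, 76, 77]

[11, 12, 13, 75, 76, 77]


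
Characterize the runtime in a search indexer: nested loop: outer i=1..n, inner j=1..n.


Reasoning: n iterations times n iterations
Complexity: O(n^2)

O(n^2)


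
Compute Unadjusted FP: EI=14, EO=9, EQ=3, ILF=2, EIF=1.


UFP = EI*4 + EO*5 + EQ*4 + ILF*10 + EIF*7
UFP = 14*4 + 9*5 + 3*4 + 2*10 + 1*7
UFP = 56 + 45 + 12 + 20 + 7
UFP = 140

140


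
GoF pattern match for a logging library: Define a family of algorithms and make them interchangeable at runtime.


This matches the Strategy pattern

Strategy


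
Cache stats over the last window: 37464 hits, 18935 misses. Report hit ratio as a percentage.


Formula: hit rate = hits / (hits + misses) * 100
hit rate = 37464 / (37464 + 18935) * 100
hit rate = 37464 / 56399 * 100
hit rate = 66.43%

66.43%


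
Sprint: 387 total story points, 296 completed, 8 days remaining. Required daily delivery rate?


Formula: Required rate = Remaining points / Days left
Remaining = 387 - 296 = 91 points
Required rate = 91 / 8 = 11.38 points/day

11.38 points/day


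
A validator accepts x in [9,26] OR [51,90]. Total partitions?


Valid ranges: [9,26] and [51,90]
Class 1: x < 9 — invalid
Class 2: 9 ≤ x ≤ 26 — valid
Class 3: 26 < x < 51 — invalid (gap between ranges)
Class 4: 51 ≤ x ≤ 90 — valid
Class 5: x > 90 — invalid
Total equivalence classes: 5

5 equivalence classes


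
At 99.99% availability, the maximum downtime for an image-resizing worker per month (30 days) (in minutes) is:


Formula: allowed downtime = period * (100 - SLA) / 100
Period (month (30 days)) = 43200 minutes
Unavailability fraction = (100 - 99.99) / 100
Allowed downtime = 43200 * (100 - 99.99) / 100
Allowed downtime = 4.32 minutes

4.32 minutes


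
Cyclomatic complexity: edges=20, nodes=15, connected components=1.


Formula: V(G) = E - N + 2P
V(G) = 20 - 15 + 2*1
V(G) = 5 + 2
V(G) = 7

7


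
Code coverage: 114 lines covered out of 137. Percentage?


Coverage = covered / total * 100
Coverage = 114 / 137 * 100
Coverage = 83.21%

83.21%


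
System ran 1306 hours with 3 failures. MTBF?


Formula: MTBF = Total operating time / Number of failures
MTBF = 1306 / 3
MTBF = 435.33 hours

435.33 hours


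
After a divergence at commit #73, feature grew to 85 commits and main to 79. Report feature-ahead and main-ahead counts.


Common ancestor: commit #73
feature commits after divergence: 85 - 73 = 12
main commits after divergence: 79 - 73 = 6
feature is 12 commits ahead of main
main is 6 commits ahead of feature

feature ahead: 12, main ahead: 6


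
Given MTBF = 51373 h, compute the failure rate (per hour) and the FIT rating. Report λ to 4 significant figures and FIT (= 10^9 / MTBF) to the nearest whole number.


Formula: λ = 1 / MTBF; FIT = λ × 1e9 = 1e9 / MTBF
λ = 1 / 51373 ≈ 1.947e-05 failures/hour
FIT = 1e9 / 51373 ≈ 19465 failures per 1e9 hours (nearest whole number)

λ = 1.947e-05 /h, FIT = 19465


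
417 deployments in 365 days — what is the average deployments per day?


Formula: deployments per day = releases / days
= 417 / 365
= 1.142 deploys/day
(equivalently, 8.0 deploys/week)

1.142 deploys/day


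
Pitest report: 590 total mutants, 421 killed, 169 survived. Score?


Mutation score = killed / total * 100
Mutation score = 421 / 590 * 100
Mutation score = 71.36%

71.36%


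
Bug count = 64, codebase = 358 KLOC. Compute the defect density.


Defect density = defects / KLOC
Defect density = 64 / 358
Defect density = 0.179 defects/KLOC

0.179 defects/KLOC


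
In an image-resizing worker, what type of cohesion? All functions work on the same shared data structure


Reasoning: Functions share data
Type: Communicational cohesion

Communicational cohesion


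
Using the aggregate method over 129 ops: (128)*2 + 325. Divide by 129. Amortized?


Formula: Amortized cost = Total cost / Operations
Total cost = (128 * 2) + (1 * 325)
Total cost = 256 + 325 = 581
Amortized = 581 / 129 = 4.5039

4.5039


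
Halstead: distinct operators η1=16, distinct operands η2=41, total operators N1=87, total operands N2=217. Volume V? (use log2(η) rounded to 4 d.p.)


Formula: V = N * log2(η), where N = N1 + N2 and η = η1 + η2
η = 16 + 41 = 57
N = 87 + 217 = 304
log2(57) ≈ 5.8329
V = 304 * 5.8329 = 1773.20

1773.20


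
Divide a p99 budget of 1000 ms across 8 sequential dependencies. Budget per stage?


Formula: per_stage = total_budget / stages
per_stage = 1000 / 8
per_stage = 125.0 ms

125.0 ms


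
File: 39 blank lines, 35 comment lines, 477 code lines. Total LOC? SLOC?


Total LOC = blank + comment + code
Total LOC = 39 + 35 + 477 = 551
SLOC (source only) = code = 477

Total LOC: 551, SLOC: 477


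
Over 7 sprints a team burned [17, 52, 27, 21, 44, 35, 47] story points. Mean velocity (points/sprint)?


Formula: Avg velocity = Total points / Number of sprints
Points: [17, 52, 27, 21, 44, 35, 47]
Sum = 17 + 52 + 27 + 21 + 44 + 35 + 47 = 243
Avg velocity = 243 / 7 = 34.71 points/sprint

34.71 points/sprint


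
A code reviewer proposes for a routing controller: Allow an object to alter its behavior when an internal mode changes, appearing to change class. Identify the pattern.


This matches the State pattern

State


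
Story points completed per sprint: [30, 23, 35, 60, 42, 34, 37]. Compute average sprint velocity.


Formula: Avg velocity = Total points / Number of sprints
Points: [30, 23, 35, 60, 42, 34, 37]
Sum = 30 + 23 + 35 + 60 + 42 + 34 + 37 = 261
Avg velocity = 261 / 7 = 37.29 points/sprint

37.29 points/sprint


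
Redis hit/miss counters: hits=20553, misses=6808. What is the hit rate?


Formula: hit rate = hits / (hits + misses) * 100
hit rate = 20553 / (20553 + 6808) * 100
hit rate = 20553 / 27361 * 100
hit rate = 75.12%

75.12%


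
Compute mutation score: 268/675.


Mutation score = killed / total * 100
Mutation score = 268 / 675 * 100
Mutation score = 39.7%

39.7%


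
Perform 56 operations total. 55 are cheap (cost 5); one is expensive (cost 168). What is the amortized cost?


Formula: Amortized cost = Total cost / Operations
Total cost = (55 * 5) + (1 * 168)
Total cost = 275 + 168 = 443
Amortized = 443 / 56 = 7.9107

7.9107


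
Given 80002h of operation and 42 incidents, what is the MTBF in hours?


Formula: MTBF = Total operating time / Number of failures
MTBF = 80002 / 42
MTBF = 1904.81 hours

1904.81 hours


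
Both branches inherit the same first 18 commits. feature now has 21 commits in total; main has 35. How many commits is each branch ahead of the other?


Common ancestor: commit #18
feature commits after divergence: 21 - 18 = 3
main commits after divergence: 35 - 18 = 17
feature is 3 commits ahead of main
main is 17 commits ahead of feature

feature ahead: 3, main ahead: 17


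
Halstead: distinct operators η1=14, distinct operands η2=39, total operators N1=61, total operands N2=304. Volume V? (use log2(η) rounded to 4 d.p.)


Formula: V = N * log2(η), where N = N1 + N2 and η = η1 + η2
η = 14 + 39 = 53
N = 61 + 304 = 365
log2(53) ≈ 5.7279
V = 365 * 5.7279 = 2090.68

2090.68


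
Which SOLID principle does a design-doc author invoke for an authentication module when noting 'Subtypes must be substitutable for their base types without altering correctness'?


This describes the Liskov Substitution Principle (LSP)

Liskov Substitution Principle (LSP)


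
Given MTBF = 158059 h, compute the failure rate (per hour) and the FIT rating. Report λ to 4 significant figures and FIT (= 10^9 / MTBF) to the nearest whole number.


Formula: λ = 1 / MTBF; FIT = λ × 1e9 = 1e9 / MTBF
λ = 1 / 158059 ≈ 6.327e-06 failures/hour
FIT = 1e9 / 158059 ≈ 6327 failures per 1e9 hours (nearest whole number)

λ = 6.327e-06 /h, FIT = 6327


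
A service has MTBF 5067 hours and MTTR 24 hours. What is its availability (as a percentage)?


Availability = MTBF / (MTBF + MTTR)
Availability = 5067 / (5067 + 24)
Availability = 5067 / 5091
Availability = 99.5286%

99.5286%


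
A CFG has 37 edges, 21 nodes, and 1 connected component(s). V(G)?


Formula: V(G) = E - N + 2P
V(G) = 37 - 21 + 2*1
V(G) = 16 + 2
V(G) = 18

18


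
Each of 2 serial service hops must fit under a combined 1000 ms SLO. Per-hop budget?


Formula: per_stage = total_budget / stages
per_stage = 1000 / 2
per_stage = 500.0 ms

500.0 ms


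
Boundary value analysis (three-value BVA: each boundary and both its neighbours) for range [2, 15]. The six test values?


Range: [2, 15]
Boundaries: just below min, min, min+1, max-1, max, just above max
Values: [1, 2, 3, 14, 15, 16]

[1, 2, 3, 14, 15, 16]


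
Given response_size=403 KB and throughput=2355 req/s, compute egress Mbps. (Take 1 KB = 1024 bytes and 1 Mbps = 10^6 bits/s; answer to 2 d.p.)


Formula: Mbps = payload_bytes * RPS * 8 / 1e6
Payload per request = 403 KB = 403 * 1024 = 412672 bytes
Total bytes/sec = 412672 * 2355 = 971842560
Total bits/sec = 971842560 * 8 = 7774740480
Mbps = 7774740480 / 1e6 = 7774.74

7774.74 Mbps


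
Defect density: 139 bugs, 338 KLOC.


Defect density = defects / KLOC
Defect density = 139 / 338
Defect density = 0.411 defects/KLOC

0.411 defects/KLOC


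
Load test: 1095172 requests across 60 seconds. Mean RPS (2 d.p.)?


Formula: throughput = requests / seconds
throughput = 1095172 / 60
throughput = 18252.87 requests/second

18252.87 requests/second


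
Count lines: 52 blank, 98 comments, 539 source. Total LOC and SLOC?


Total LOC = blank + comment + code
Total LOC = 52 + 98 + 539 = 689
SLOC (source only) = code = 539

Total LOC: 689, SLOC: 539


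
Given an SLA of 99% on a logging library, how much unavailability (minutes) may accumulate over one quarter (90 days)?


Formula: allowed downtime = period * (100 - SLA) / 100
Period (quarter (90 days)) = 129600 minutes
Unavailability fraction = (100 - 99.0) / 100
Allowed downtime = 129600 * (100 - 99.0) / 100
Allowed downtime = 1296.0 minutes

1296.0 minutes


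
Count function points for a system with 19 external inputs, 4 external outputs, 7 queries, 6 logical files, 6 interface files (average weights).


UFP = EI*4 + EO*5 + EQ*4 + ILF*10 + EIF*7
UFP = 19*4 + 4*5 + 7*4 + 6*10 + 6*7
UFP = 76 + 20 + 28 + 60 + 42
UFP = 226

226


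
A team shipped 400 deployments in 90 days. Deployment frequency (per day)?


Formula: deployments per day = releases / days
= 400 / 90
= 4.444 deploys/day
(equivalently, 31.11 deploys/week)

4.444 deploys/day


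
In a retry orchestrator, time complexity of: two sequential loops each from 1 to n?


Reasoning: sequential dominates: O(n) + O(n) = O(n)
Complexity: O(n)

O(n)


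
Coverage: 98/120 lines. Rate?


Coverage = covered / total * 100
Coverage = 98 / 120 * 100
Coverage = 81.67%

81.67%


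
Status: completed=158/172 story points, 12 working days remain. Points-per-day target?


Formula: Required rate = Remaining points / Days left
Remaining = 172 - 158 = 14 points
Required rate = 14 / 12 = 1.17 points/day

1.17 points/day


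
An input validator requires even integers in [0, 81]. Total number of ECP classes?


Constraint: even integers in [0, 81]
Class 1: x < 0 — out-of-range invalid
Class 2: x in [0,81] but odd — wrong type invalid
Class 3: x in [0,81] and even — valid
Class 4: x > 81 — out-of-range invalid
Total equivalence classes: 4

4 equivalence classes


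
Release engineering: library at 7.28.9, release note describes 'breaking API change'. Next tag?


Current: 7.28.9
Change category: 'breaking API change' → major bump
SemVer rule: major bump → increment MAJOR, reset MINOR and PATCH to 0
New: 8.0.0

8.0.0


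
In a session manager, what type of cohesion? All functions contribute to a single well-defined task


Reasoning: Best: single purpose
Type: Functional cohesion

Functional cohesion


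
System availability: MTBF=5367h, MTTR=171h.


Availability = MTBF / (MTBF + MTTR)
Availability = 5367 / (5367 + 171)
Availability = 5367 / 5538
Availability = 96.9122%

96.9122%


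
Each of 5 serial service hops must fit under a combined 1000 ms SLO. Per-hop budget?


Formula: per_stage = total_budget / stages
per_stage = 1000 / 5
per_stage = 200.0 ms

200.0 ms


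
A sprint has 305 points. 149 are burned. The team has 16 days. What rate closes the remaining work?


Formula: Required rate = Remaining points / Days left
Remaining = 305 - 149 = 156 points
Required rate = 156 / 16 = 9.75 points/day

9.75 points/day


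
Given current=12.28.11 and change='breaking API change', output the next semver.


Current: 12.28.11
Change category: 'breaking API change' → major bump
SemVer rule: major bump → increment MAJOR, reset MINOR and PATCH to 0
New: 13.0.0

13.0.0


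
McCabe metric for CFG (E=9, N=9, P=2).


Formula: V(G) = E - N + 2P
V(G) = 9 - 9 + 2*2
V(G) = 0 + 4
V(G) = 4

4


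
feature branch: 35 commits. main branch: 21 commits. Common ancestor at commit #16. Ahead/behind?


Common ancestor: commit #16
feature commits after divergence: 35 - 16 = 19
main commits after divergence: 21 - 16 = 5
feature is 19 commits ahead of main
main is 5 commits ahead of feature

feature ahead: 19, main ahead: 5


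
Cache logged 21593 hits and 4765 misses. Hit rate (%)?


Formula: hit rate = hits / (hits + misses) * 100
hit rate = 21593 / (21593 + 4765) * 100
hit rate = 21593 / 26358 * 100
hit rate = 81.92%

81.92%


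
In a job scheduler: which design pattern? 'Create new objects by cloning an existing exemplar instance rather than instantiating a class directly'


This matches the Prototype pattern

Prototype


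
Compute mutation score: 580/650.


Mutation score = killed / total * 100
Mutation score = 580 / 650 * 100
Mutation score = 89.23%

89.23%


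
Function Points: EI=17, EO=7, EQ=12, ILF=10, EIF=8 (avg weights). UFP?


UFP = EI*4 + EO*5 + EQ*4 + ILF*10 + EIF*7
UFP = 17*4 + 7*5 + 12*4 + 10*10 + 8*7
UFP = 68 + 35 + 48 + 100 + 56
UFP = 307

307


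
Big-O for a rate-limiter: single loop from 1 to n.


Reasoning: one pass through n items
Complexity: O(n)

O(n)


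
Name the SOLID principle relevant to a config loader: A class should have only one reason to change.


This describes the Single Responsibility Principle (SRP)

Single Responsibility Principle (SRP)


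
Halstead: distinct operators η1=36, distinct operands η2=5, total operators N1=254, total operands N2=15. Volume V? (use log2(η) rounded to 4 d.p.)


Formula: V = N * log2(η), where N = N1 + N2 and η = η1 + η2
η = 36 + 5 = 41
N = 254 + 15 = 269
log2(41) ≈ 5.3576
V = 269 * 5.3576 = 1441.19

1441.19


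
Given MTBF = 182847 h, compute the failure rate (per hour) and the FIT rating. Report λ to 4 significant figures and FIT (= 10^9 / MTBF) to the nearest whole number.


Formula: λ = 1 / MTBF; FIT = λ × 1e9 = 1e9 / MTBF
λ = 1 / 182847 ≈ 5.469e-06 failures/hour
FIT = 1e9 / 182847 ≈ 5469 failures per 1e9 hours (nearest whole number)

λ = 5.469e-06 /h, FIT = 5469


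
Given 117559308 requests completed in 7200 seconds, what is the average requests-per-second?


Formula: throughput = requests / seconds
throughput = 117559308 / 7200
throughput = 16327.68 requests/second

16327.68 requests/second


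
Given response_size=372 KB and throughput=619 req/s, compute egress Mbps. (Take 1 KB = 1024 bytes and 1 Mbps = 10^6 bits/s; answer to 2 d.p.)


Formula: Mbps = payload_bytes * RPS * 8 / 1e6
Payload per request = 372 KB = 372 * 1024 = 380928 bytes
Total bytes/sec = 380928 * 619 = 235794432
Total bits/sec = 235794432 * 8 = 1886355456
Mbps = 1886355456 / 1e6 = 1886.36

1886.36 Mbps


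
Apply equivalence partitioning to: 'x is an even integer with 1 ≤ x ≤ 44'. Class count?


Constraint: even integers in [1, 44]
Class 1: x < 1 — out-of-range invalid
Class 2: x in [1,44] but odd — wrong type invalid
Class 3: x in [1,44] and even — valid
Class 4: x > 44 — out-of-range invalid
Total equivalence classes: 4

4 equivalence classes


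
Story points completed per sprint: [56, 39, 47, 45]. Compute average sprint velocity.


Formula: Avg velocity = Total points / Number of sprints
Points: [56, 39, 47, 45]
Sum = 56 + 39 + 47 + 45 = 187
Avg velocity = 187 / 4 = 46.75 points/sprint

46.75 points/sprint


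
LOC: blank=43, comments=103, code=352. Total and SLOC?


Total LOC = blank + comment + code
Total LOC = 43 + 103 + 352 = 498
SLOC (source only) = code = 352

Total LOC: 498, SLOC: 352


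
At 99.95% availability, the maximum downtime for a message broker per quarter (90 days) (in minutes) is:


Formula: allowed downtime = period * (100 - SLA) / 100
Period (quarter (90 days)) = 129600 minutes
Unavailability fraction = (100 - 99.95) / 100
Allowed downtime = 129600 * (100 - 99.95) / 100
Allowed downtime = 64.8 minutes

64.8 minutes


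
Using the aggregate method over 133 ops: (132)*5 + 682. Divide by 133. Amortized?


Formula: Amortized cost = Total cost / Operations
Total cost = (132 * 5) + (1 * 682)
Total cost = 660 + 682 = 1342
Amortized = 1342 / 133 = 10.0902

10.0902


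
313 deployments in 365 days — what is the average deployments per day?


Formula: deployments per day = releases / days
= 313 / 365
= 0.858 deploys/day
(equivalently, 6.0 deploys/week)

0.858 deploys/day


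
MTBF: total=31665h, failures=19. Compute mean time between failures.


Formula: MTBF = Total operating time / Number of failures
MTBF = 31665 / 19
MTBF = 1666.58 hours

1666.58 hours


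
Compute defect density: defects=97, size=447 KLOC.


Defect density = defects / KLOC
Defect density = 97 / 447
Defect density = 0.217 defects/KLOC

0.217 defects/KLOC
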